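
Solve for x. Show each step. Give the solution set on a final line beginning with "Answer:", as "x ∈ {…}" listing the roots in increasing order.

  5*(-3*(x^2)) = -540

Step 1. [5*(-3*(x^2)) = -540] 5 out front; divide by 5 ⇒ div: -3*(x^2) = -108.
Step 2. [-3*(x^2) = -108] LHS = -3·(…); ÷-3 both sides ⇒ div: x^2 = 36.
Step 3. [x^2 = 36] 36 ≥ 0, LHS is (·)² — take ±√ ⇒ sqrt: x = 6 or -6.

Answer: x ∈ {-6, 6}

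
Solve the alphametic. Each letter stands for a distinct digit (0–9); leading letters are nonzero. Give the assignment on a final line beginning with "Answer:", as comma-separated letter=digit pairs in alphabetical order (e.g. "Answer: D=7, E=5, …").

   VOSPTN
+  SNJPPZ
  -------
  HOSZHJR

Step 1. [H] H is the leading digit of a 7-digit sum of two 6-digit numbers; the final carry is exactly 1 ⇒ H=1.
Step 2. [col 1: N + Z ≡ R (mod 10)] no forcing yet in column 1 (carry-in 0); Z=2 is free and consistent — try it. So Z=2.
Step 3. [col 1: N + Z ≡ R (mod 10)] N=6 is one option consistent with column 1 (N + Z ≡ R (mod 10), carry-in 0) — take it ⇒ N=6.
Step 4. [col 1: N + Z ≡ R (mod 10)] in column 1 we have N+Z≡R with carry-in 0; given N=6, Z=2 and digits 1,2,6 already taken and all letters distinct, that pins R to 8, so R=8.
Step 5. [col 2: T + P ≡ J (mod 10)] several values work for J in column 2 (T + P ≡ J (mod 10), carry-in 0); try J=4, so J=4.
Step 6. [col 2: T + P ≡ J (mod 10)] no forcing yet in column 2 (carry-in 0); T=9 is free and consistent — try it. So T=9.
Step 7. [col 2: T + P ≡ J (mod 10)] column 2 reads T+P+carry(0)=J with T=9, J=4; with digits 1,2,4,6,8,9 already taken and all letters distinct, the only value for P is 5, so P=5.
Step 8. [col 4: S + J ≡ Z (mod 10)] in column 4 we have S+J≡Z with carry-in 1; given J=4, Z=2 and digits 1,2,4,5,6,8,9 already taken and all letters distinct, that pins S to 7. So S=7.
Step 9. [col 5: O + N ≡ S (mod 10)] in column 5 we have O+N≡S with carry-in 1; given N=6, S=7 and digits 1,2,4,5,6,7,8,9 already taken and all letters distinct, that pins O to 0 ⇒ O=0.
Step 10. [col 6: V + S ≡ O (mod 10)] from column 6 (S=7, O=0, carry-in 0, digits 0,1,2,4,5,6,7,8,9 already taken and all letters distinct): V must equal 3 ⇒ V=3.

Answer: H=1, J=4, N=6, O=0, P=5, R=8, S=7, T=9, V=3, Z=2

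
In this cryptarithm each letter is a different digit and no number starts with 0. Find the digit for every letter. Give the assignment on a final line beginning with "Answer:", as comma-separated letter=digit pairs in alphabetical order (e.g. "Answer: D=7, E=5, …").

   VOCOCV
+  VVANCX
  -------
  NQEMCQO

Step 1. [col 1: V + X ≡ O (mod 10)] column 1 (V + X ≡ O (mod 10), carry-in 0) doesn't pin X yet; pick X=4 and continue. So X=4.
Step 2. [col 1: V + X ≡ O (mod 10)] several values work for V in column 1 (V + X ≡ O (mod 10), carry-in 0); try V=8. So V=8.
Step 3. [N] N is the leading digit of a 7-digit sum of two 6-digit numbers; the final carry is exactly 1, so N=1.
Step 4. [col 1: V + X ≡ O (mod 10)] column 1 reads V+X+carry(0)=O with V=8, X=4; with digits 1,4,8 already taken and all letters distinct, the only value for O is 2, so O=2.
Step 5. [col 2: C + C ≡ Q (mod 10)] column 2 (C + C ≡ Q (mod 10), carry-in 1) doesn't pin Q yet; pick Q=7 and continue. So Q=7.
Step 6. [col 2: C + C ≡ Q (mod 10)] column 2: given Q=7, carry-in 1, and digits 1,2,4,7,8 already taken and all letters distinct, C+C≡Q (mod 10) forces C=3 ⇒ C=3.
Step 7. [col 4: C + A ≡ M (mod 10)] from column 4 (C=3, carry-in 0, digits 1,2,3,4,7,8 already taken and all letters distinct): A must equal 6, so A=6.
Step 8. [col 4: C + A ≡ M (mod 10)] in column 4 we have C+A≡M with carry-in 0; given C=3, A=6 and digits 1,2,3,4,6,7,8 already taken and all letters distinct, that pins M to 9, so M=9.
Step 9. [col 5: O + V ≡ E (mod 10)] column 5: given O=2, V=8, carry-in 0, and digits 1,2,3,4,6,7,8,9 already taken and all letters distinct, O+V≡E (mod 10) forces E=0 ⇒ E=0.

Answer: A=6, C=3, E=0, M=9, N=1, O=2, Q=7, V=8, X=4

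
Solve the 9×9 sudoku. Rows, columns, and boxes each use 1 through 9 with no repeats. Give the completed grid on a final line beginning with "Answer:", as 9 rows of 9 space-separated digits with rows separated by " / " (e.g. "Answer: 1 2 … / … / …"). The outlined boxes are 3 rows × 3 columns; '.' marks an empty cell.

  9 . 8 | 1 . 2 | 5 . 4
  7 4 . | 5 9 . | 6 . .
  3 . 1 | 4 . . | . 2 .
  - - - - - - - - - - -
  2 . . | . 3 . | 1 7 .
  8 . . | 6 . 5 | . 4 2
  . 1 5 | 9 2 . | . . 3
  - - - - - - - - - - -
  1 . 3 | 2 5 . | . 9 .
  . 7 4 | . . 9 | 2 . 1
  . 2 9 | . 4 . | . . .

Step 1. [r2c9∈{8}] r2c9 has the single candidate 8, so r2c9=8.
Step 2. [r6c6∈{4,7,8}] r6c6 is the only open cell in row 6 admitting 7. So r6c6=7.
Step 3. [r9c7∈{3,7,8}] col 7 places 3 nowhere but r9c7, so r9c7=3.
Step 4. [r1c2∈{6}] nothing but 6 survives at r1c2 ⇒ r1c2=6.
Step 5. [r4c4∈{8}] only 8 remains possible at r4c4, so r4c4=8.
Step 6. [r4c9∈{5,6,9}] across row 4, 5 lands solely at r4c9, so r4c9=5.
Step 7. [r6c8∈{6,8}] across box 6, 6 lands solely at r6c8, so r6c8=6.
Step 8. [r5c7∈{9}] r5c7's peers cover all but 9. So r5c7=9.
Step 9. [r3c7∈{7}] r3c7 has the single candidate 7, so r3c7=7.
Step 10. [r7c9∈{6,7}] across row 7, 7 lands solely at r7c9, so r7c9=7.
Step 11. [r7c6∈{6,8}] across row 7, 6 lands solely at r7c6, so r7c6=6.
Step 12. [r8c5∈{8}] r8c5's peers cover all but 8. So r8c5=8.
Step 13. [r9c8∈{5,8}] row 9 places 8 nowhere but r9c8. So r9c8=8.
Step 14. [r8c1∈{5,6}] in row 8, 6 fits only at r8c1 ⇒ r8c1=6.
Step 15. [r2c8∈{1,3}] row 2 places 1 nowhere but r2c8 ⇒ r2c8=1.
Step 16. [r1c5∈{7}] r1c5's peers cover all but 7. So r1c5=7.
Step 17. [r4c6∈{4}] r4c6 is down to just 4, so r4c6=4.
Step 18. [r3c9∈{9}] r3c9 is down to just 9. So r3c9=9.
Step 19. [r1c8∈{3}] r1c8 is down to just 3 ⇒ r1c8=3.
Step 20. [r7c2∈{8}] r7c2 has the single candidate 8. So r7c2=8.
Step 21. [r2c6∈{3}] r2c6 is down to just 3. So r2c6=3.
Step 22. [r9c4∈{7}] r9c4 has the single candidate 7, so r9c4=7.
Step 23. [r5c3∈{7}] r5c3's peers cover all but 7, so r5c3=7.
Step 24. [r6c7∈{8}] r6c7's peers cover all but 8. So r6c7=8.
Step 25. [r4c2∈{9}] r4c2 has the single candidate 9, so r4c2=9.
Step 26. [r9c6∈{1}] r9c6 is down to just 1 ⇒ r9c6=1.
Step 27. [r5c2∈{3}] r5c2 is down to just 3 ⇒ r5c2=3.
Step 28. [r3c2∈{5}] nothing but 5 survives at r3c2, so r3c2=5.
Step 29. [r6c1∈{4}] r6c1 is down to just 4 ⇒ r6c1=4.
Step 30. [r5c5∈{1}] r5c5 has the single candidate 1. So r5c5=1.
Step 31. [r8c8∈{5}] r8c8's peers cover all but 5 ⇒ r8c8=5.
Step 32. [r3c6∈{8}] r3c6 has the single candidate 8 ⇒ r3c6=8.
Step 33. [r7c7∈{4}] r7c7 is down to just 4, so r7c7=4.
Step 34. [r8c4∈{3}] r8c4 has the single candidate 3. So r8c4=3.
Step 35. [r3c5∈{6}] only 6 remains possible at r3c5 ⇒ r3c5=6.
Step 36. [r9c1∈{5}] only 5 remains possible at r9c1 ⇒ r9c1=5.
Step 37. [r9c9∈{6}] nothing but 6 survives at r9c9. So r9c9=6.
Step 38. [r2c3∈{2}] r2c3 has the single candidate 2, so r2c3=2.
Step 39. [r4c3∈{6}] r4c3 has the single candidate 6, so r4c3=6.

Answer: 9 6 8 1 7 2 5 3 4 / 7 4 2 5 9 3 6 1 8 / 3 5 1 4 6 8 7 2 9 / 2 9 6 8 3 4 1 7 5 / 8 3 7 6 1 5 9 4 2 / 4 1 5 9 2 7 8 6 3 / 1 8 3 2 5 6 4 9 7 / 6 7 4 3 8 9 2 5 1 / 5 2 9 7 4 1 3 8 6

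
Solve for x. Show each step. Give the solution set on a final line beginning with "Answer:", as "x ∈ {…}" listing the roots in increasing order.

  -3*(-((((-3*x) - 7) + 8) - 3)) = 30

Step 1. [-3*(-((((-3*x) - 7) + 8) - 3)) = 30] LHS = -3·(…); ÷-3 both sides, so div: -((((-3*x) - 7) + 8) - 3) = -10.
Step 2. [-((((-3*x) - 7) + 8) - 3) = -10] flip signs both sides. So neg: (((-3*x) - 7) + 8) - 3 = 10.
Step 3. [(((-3*x) - 7) + 8) - 3 = 10] the outer -3 inverts by adding 3. So sub: ((-3*x) - 7) + 8 = 13.
Step 4. [((-3*x) - 7) + 8 = 13] 8 comes off first (subtract 8). So sub: (-3*x) - 7 = 5.
Step 5. [(-3*x) - 7 = 5] peel the -7: add 7 from each side ⇒ sub: -3*x = 12.
Step 6. [-3*x = 12] divide by the outer -3 ⇒ div: x = -4.

Answer: x ∈ {-4}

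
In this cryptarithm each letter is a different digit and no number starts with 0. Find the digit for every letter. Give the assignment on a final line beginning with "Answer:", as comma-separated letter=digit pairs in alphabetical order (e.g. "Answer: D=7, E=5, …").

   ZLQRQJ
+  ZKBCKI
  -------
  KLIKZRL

Step 1. [col 1: J + I ≡ L (mod 10)] no forcing yet in column 1 (carry-in 0); L=0 is free and consistent — try it ⇒ L=0.
Step 2. [col 1: J + I ≡ L (mod 10)] J=8 is one option consistent with column 1 (J + I ≡ L (mod 10), carry-in 0) — take it, so J=8.
Step 3. [col 1: J + I ≡ L (mod 10)] column 1 reads J+I+carry(0)=L with J=8, L=0; with digits 0,8 already taken and all letters distinct, the only value for I is 2, so I=2.
Step 4. [col 2: Q + K ≡ R (mod 10)] no forcing yet in column 2 (carry-in 1); Q=7 is free and consistent — try it, so Q=7.
Step 5. [col 2: Q + K ≡ R (mod 10)] several values work for K in column 2 (Q + K ≡ R (mod 10), carry-in 1); try K=1. So K=1.
Step 6. [col 2: Q + K ≡ R (mod 10)] in column 2 we have Q+K≡R with carry-in 1; given Q=7, K=1 and digits 0,1,2,7,8 already taken and all letters distinct, that pins R to 9, so R=9.
Step 7. [col 3: R + C ≡ Z (mod 10)] column 3 (R + C ≡ Z (mod 10), carry-in 0) doesn't pin C yet; pick C=6 and continue. So C=6.
Step 8. [col 3: R + C ≡ Z (mod 10)] column 3: given R=9, C=6, carry-in 0, and digits 0,1,2,6,7,8,9 already taken and all letters distinct, R+C≡Z (mod 10) forces Z=5. So Z=5.
Step 9. [col 4: Q + B ≡ K (mod 10)] in column 4 we have Q+B≡K with carry-in 1; given Q=7, K=1 and digits 0,1,2,5,6,7,8,9 already taken and all letters distinct, that pins B to 3. So B=3.

Answer: B=3, C=6, I=2, J=8, K=1, L=0, Q=7, R=9, Z=5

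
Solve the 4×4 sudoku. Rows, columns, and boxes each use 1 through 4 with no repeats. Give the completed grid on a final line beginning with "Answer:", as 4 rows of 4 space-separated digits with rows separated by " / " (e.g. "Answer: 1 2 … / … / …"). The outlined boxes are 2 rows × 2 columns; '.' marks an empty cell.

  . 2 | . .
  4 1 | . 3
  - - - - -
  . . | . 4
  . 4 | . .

Step 1. [r4c4∈{1,2}] col 4 places 2 nowhere but r4c4 ⇒ r4c4=2.
Step 2. [r3c2∈{3}] r3c2 is down to just 3 ⇒ r3c2=3.
Step 3. [r3c3∈{1}] nothing but 1 survives at r3c3 ⇒ r3c3=1.
Step 4. [r3c1∈{2}] r3c1's peers cover all but 2. So r3c1=2.
Step 5. [r4c3∈{3}] r4c3 has the single candidate 3 ⇒ r4c3=3.
Step 6. [r1c3∈{4}] r1c3 has the single candidate 4. So r1c3=4.
Step 7. [r2c3∈{2}] r2c3 is down to just 2. So r2c3=2.
Step 8. [r4c1∈{1}] r4c1 is down to just 1 ⇒ r4c1=1.
Step 9. [r1c1∈{3}] r1c1's peers cover all but 3, so r1c1=3.
Step 10. [r1c4∈{1}] only 1 remains possible at r1c4 ⇒ r1c4=1.

Answer: 3 2 4 1 / 4 1 2 3 / 2 3 1 4 / 1 4 3 2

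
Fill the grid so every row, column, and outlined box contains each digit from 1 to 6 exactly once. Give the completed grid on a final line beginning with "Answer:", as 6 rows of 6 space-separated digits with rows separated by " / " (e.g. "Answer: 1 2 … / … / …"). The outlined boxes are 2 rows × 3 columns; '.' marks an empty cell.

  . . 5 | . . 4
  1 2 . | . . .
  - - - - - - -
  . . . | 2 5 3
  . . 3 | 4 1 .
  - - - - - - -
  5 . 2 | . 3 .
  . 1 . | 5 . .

Step 1. [r2c5∈{6}] r2c5's peers cover all but 6 ⇒ r2c5=6.
Step 2. [r4c6∈{6}] nothing but 6 survives at r4c6. So r4c6=6.
Step 3. [r5c2∈{4,6}] row 5 places 4 nowhere but r5c2 ⇒ r5c2=4.
Step 4. [r3c2∈{6}] r3c2 has the single candidate 6, so r3c2=6.
Step 5. [r1c4∈{1,3}] across row 1, 1 lands solely at r1c4, so r1c4=1.
Step 6. [r6c1∈{3,6}] 3 has one home in row 6: r6c1. So r6c1=3.
Step 7. [r6c6∈{2}] r6c6's peers cover all but 2. So r6c6=2.
Step 8. [r3c1∈{4}] nothing but 4 survives at r3c1, so r3c1=4.
Step 9. [r3c3∈{1}] r3c3's peers cover all but 1. So r3c3=1.
Step 10. [r6c5∈{4}] r6c5's peers cover all but 4, so r6c5=4.
Step 11. [r2c3∈{4}] only 4 remains possible at r2c3 ⇒ r2c3=4.
Step 12. [r5c6∈{1}] r5c6 is down to just 1 ⇒ r5c6=1.
Step 13. [r1c1∈{6}] nothing but 6 survives at r1c1 ⇒ r1c1=6.
Step 14. [r4c1∈{2}] r4c1's peers cover all but 2. So r4c1=2.
Step 15. [r1c5∈{2}] only 2 remains possible at r1c5. So r1c5=2.
Step 16. [r5c4∈{6}] r5c4 has the single candidate 6 ⇒ r5c4=6.
Step 17. [r1c2∈{3}] only 3 remains possible at r1c2, so r1c2=3.
Step 18. [r6c3∈{6}] r6c3 is down to just 6 ⇒ r6c3=6.
Step 19. [r2c4∈{3}] nothing but 3 survives at r2c4. So r2c4=3.
Step 20. [r4c2∈{5}] r4c2 is down to just 5. So r4c2=5.
Step 21. [r2c6∈{5}] only 5 remains possible at r2c6. So r2c6=5.

Answer: 6 3 5 1 2 4 / 1 2 4 3 6 5 / 4 6 1 2 5 3 / 2 5 3 4 1 6 / 5 4 2 6 3 1 / 3 1 6 5 4 2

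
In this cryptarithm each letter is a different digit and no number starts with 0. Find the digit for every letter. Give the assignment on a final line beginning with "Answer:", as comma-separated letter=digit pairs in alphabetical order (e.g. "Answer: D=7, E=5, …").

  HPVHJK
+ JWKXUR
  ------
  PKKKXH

Step 1. [col 1: K + R ≡ H (mod 10)] no forcing yet in column 1 (carry-in 0); H=1 is free and consistent — try it ⇒ H=1.
Step 2. [col 1: K + R ≡ H (mod 10)] no forcing yet in column 1 (carry-in 0); K=4 is free and consistent — try it, so K=4.
Step 3. [col 1: K + R ≡ H (mod 10)] from column 1 (K=4, H=1, carry-in 0, digits 1,4 already taken and all letters distinct): R must equal 7, so R=7.
Step 4. [col 2: J + U ≡ X (mod 10)] column 2 (J + U ≡ X (mod 10), carry-in 1) doesn't pin X yet; pick X=2 and continue ⇒ X=2.
Step 5. [col 2: J + U ≡ X (mod 10)] column 2 (J + U ≡ X (mod 10), carry-in 1) doesn't pin J yet; pick J=3 and continue. So J=3.
Step 6. [col 2: J + U ≡ X (mod 10)] in column 2 we have J+U≡X with carry-in 1; given J=3, X=2 and digits 1,2,3,4,7 already taken and all letters distinct, that pins U to 8 ⇒ U=8.
Step 7. [col 4: V + K ≡ K (mod 10)] in column 4 we have V+K≡K with carry-in 0; given K=4 and digits 1,2,3,4,7,8 already taken and all letters distinct, that pins V to 0, so V=0.
Step 8. [col 5: P + W ≡ K (mod 10)] P=5 is one option consistent with column 5 (P + W ≡ K (mod 10), carry-in 0) — take it ⇒ P=5.
Step 9. [col 5: P + W ≡ K (mod 10)] from column 5 (P=5, K=4, carry-in 0, digits 0,1,2,3,4,5,7,8 already taken and all letters distinct): W must equal 9. So W=9.

Answer: H=1, J=3, K=4, P=5, R=7, U=8, V=0, W=9, X=2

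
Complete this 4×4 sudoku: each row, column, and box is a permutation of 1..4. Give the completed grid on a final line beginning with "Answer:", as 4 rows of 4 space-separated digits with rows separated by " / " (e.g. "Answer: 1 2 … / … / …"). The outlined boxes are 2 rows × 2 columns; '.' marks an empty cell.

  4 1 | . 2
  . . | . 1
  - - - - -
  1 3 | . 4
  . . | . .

Step 1. [r4c1∈{2}] only 2 remains possible at r4c1, so r4c1=2.
Step 2. [r1c3∈{3}] r1c3's peers cover all but 3, so r1c3=3.
Step 3. [r2c2∈{2}] only 2 remains possible at r2c2, so r2c2=2.
Step 4. [r4c4∈{3}] r4c4 has the single candidate 3. So r4c4=3.
Step 5. [r3c3∈{2}] only 2 remains possible at r3c3, so r3c3=2.
Step 6. [r2c1∈{3}] r2c1 is down to just 3 ⇒ r2c1=3.
Step 7. [r4c3∈{1}] r4c3 has the single candidate 1, so r4c3=1.
Step 8. [r4c2∈{4}] r4c2 is down to just 4 ⇒ r4c2=4.
Step 9. [r2c3∈{4}] r2c3's peers cover all but 4 ⇒ r2c3=4.

Answer: 4 1 3 2 / 3 2 4 1 / 1 3 2 4 / 2 4 1 3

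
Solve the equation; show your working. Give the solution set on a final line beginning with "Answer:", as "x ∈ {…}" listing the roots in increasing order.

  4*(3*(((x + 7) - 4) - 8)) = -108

Step 1. [4*(3*(((x + 7) - 4) - 8)) = -108] 4·(inner) — divide through by 4 ⇒ div: 3*(((x + 7) - 4) - 8) = -27.
Step 2. [3*(((x + 7) - 4) - 8) = -27] leading coefficient 3: divide by 3 ⇒ div: ((x + 7) - 4) - 8 = -9.
Step 3. [((x + 7) - 4) - 8 = -9] 8 comes off first (add 8). So sub: (x + 7) - 4 = -1.
Step 4. [(x + 7) - 4 = -1] peel the -4: add 4 from each side, so sub: x + 7 = 3.
Step 5. [x + 7 = 3] +7 is outermost — subtract 7 both sides, so sub: x = -4.

Answer: x ∈ {-4}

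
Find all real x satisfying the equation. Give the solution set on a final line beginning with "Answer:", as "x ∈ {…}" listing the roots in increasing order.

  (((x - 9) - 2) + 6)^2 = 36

Step 1. [(((x - 9) - 2) + 6)^2 = 36] 36 ≥ 0, LHS is (·)² — take ±√. So sqrt: ((x - 9) - 2) + 6 = 6 or -6.
Step 2. [((x - 9) - 2) + 6 = 6 or -6] peel the +6: subtract 6 from each side. So sub: (x - 9) - 2 = 0 or -12.
Step 3. [(x - 9) - 2 = 0 or -12] -2 is outermost — add 2 both sides. So sub: x - 9 = 2 or -10.
Step 4. [x - 9 = 2 or -10] the outer -9 inverts by adding 9, so sub: x = 11 or -1.

Answer: x ∈ {-1, 11}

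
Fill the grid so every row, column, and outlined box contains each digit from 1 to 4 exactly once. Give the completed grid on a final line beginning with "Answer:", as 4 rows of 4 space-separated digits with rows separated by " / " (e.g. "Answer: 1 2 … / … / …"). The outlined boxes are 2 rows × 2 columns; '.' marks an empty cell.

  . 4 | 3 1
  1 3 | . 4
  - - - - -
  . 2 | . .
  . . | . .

Step 1. [r3c4∈{3}] nothing but 3 survives at r3c4, so r3c4=3.
Step 2. [r3c1∈{4}] nothing but 4 survives at r3c1. So r3c1=4.
Step 3. [r4c3∈{1,2,4}] in row 4, 4 fits only at r4c3. So r4c3=4.
Step 4. [r4c2∈{1}] r4c2 has the single candidate 1. So r4c2=1.
Step 5. [r1c1∈{2}] only 2 remains possible at r1c1 ⇒ r1c1=2.
Step 6. [r4c1∈{3}] r4c1's peers cover all but 3, so r4c1=3.
Step 7. [r2c3∈{2}] r2c3 is down to just 2. So r2c3=2.
Step 8. [r4c4∈{2}] only 2 remains possible at r4c4, so r4c4=2.
Step 9. [r3c3∈{1}] r3c3 has the single candidate 1. So r3c3=1.

Answer: 2 4 3 1 / 1 3 2 4 / 4 2 1 3 / 3 1 4 2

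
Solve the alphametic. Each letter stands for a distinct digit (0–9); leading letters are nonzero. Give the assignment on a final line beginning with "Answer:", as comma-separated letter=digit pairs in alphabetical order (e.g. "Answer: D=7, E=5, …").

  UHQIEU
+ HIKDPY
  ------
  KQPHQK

Step 1. [col 1: U + Y ≡ K (mod 10)] K=8 is one option consistent with column 1 (U + Y ≡ K (mod 10), carry-in 0) — take it ⇒ K=8.
Step 2. [col 1: U + Y ≡ K (mod 10)] Y=5 is one option consistent with column 1 (U + Y ≡ K (mod 10), carry-in 0) — take it, so Y=5.
Step 3. [col 1: U + Y ≡ K (mod 10)] column 1: given Y=5, K=8, carry-in 0, and digits 5,8 already taken and all letters distinct, U+Y≡K (mod 10) forces U=3, so U=3.
Step 4. [col 2: E + P ≡ Q (mod 10)] no forcing yet in column 2 (carry-in 0); E=1 is free and consistent — try it ⇒ E=1.
Step 5. [col 2: E + P ≡ Q (mod 10)] P=9 is one option consistent with column 2 (E + P ≡ Q (mod 10), carry-in 0) — take it ⇒ P=9.
Step 6. [col 2: E + P ≡ Q (mod 10)] column 2: given E=1, P=9, carry-in 0, and digits 1,3,5,8,9 already taken and all letters distinct, E+P≡Q (mod 10) forces Q=0 ⇒ Q=0.
Step 7. [col 3: I + D ≡ H (mod 10)] several values work for H in column 3 (I + D ≡ H (mod 10), carry-in 1); try H=4. So H=4.
Step 8. [col 3: I + D ≡ H (mod 10)] D=7 is one option consistent with column 3 (I + D ≡ H (mod 10), carry-in 1) — take it ⇒ D=7.
Step 9. [col 3: I + D ≡ H (mod 10)] column 3: given D=7, H=4, carry-in 1, and digits 0,1,3,4,5,7,8,9 already taken and all letters distinct, I+D≡H (mod 10) forces I=6 ⇒ I=6.

Answer: D=7, E=1, H=4, I=6, K=8, P=9, Q=0, U=3, Y=5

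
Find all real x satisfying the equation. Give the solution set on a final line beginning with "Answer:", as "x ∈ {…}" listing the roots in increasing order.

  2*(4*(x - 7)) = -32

Step 1. [2*(4*(x - 7)) = -32] divide by the outer 2. So div: 4*(x - 7) = -16.
Step 2. [4*(x - 7) = -16] 4·(inner) — divide through by 4 ⇒ div: x - 7 = -4.
Step 3. [x - 7 = -4] -7 is outermost — add 7 both sides ⇒ sub: x = 3.

Answer: x ∈ {3}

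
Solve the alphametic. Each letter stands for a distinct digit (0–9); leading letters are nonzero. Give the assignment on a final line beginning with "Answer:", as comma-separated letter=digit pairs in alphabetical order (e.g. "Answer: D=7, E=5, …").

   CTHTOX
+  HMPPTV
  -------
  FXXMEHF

Step 1. [col 1: X + V ≡ F (mod 10)] column 1 (X + V ≡ F (mod 10), carry-in 0) doesn't pin F yet; pick F=1 and continue, so F=1.
Step 2. [col 1: X + V ≡ F (mod 10)] several values work for V in column 1 (X + V ≡ F (mod 10), carry-in 0); try V=9 ⇒ V=9.
Step 3. [col 1: X + V ≡ F (mod 10)] column 1 reads X+V+carry(0)=F with V=9, F=1; with digits 1,9 already taken and all letters distinct, the only value for X is 2 ⇒ X=2.
Step 4. [col 2: O + T ≡ H (mod 10)] several values work for H in column 2 (O + T ≡ H (mod 10), carry-in 1); try H=5, so H=5.
Step 5. [col 2: O + T ≡ H (mod 10)] column 2 (O + T ≡ H (mod 10), carry-in 1) doesn't pin O yet; pick O=0 and continue ⇒ O=0.
Step 6. [col 2: O + T ≡ H (mod 10)] column 2 reads O+T+carry(1)=H with O=0, H=5; with digits 0,1,2,5,9 already taken and all letters distinct, the only value for T is 4, so T=4.
Step 7. [col 3: T + P ≡ E (mod 10)] from column 3 (T=4, carry-in 0, digits 0,1,2,4,5,9 already taken and all letters distinct): P must equal 3. So P=3.
Step 8. [col 3: T + P ≡ E (mod 10)] column 3 reads T+P+carry(0)=E with T=4, P=3; with digits 0,1,2,3,4,5,9 already taken and all letters distinct, the only value for E is 7 ⇒ E=7.
Step 9. [col 4: H + P ≡ M (mod 10)] from column 4 (H=5, P=3, carry-in 0, digits 0,1,2,3,4,5,7,9 already taken and all letters distinct): M must equal 8. So M=8.
Step 10. [col 6: C + H ≡ X (mod 10)] column 6 reads C+H+carry(1)=X with H=5, X=2; with digits 0,1,2,3,4,5,7,8,9 already taken and all letters distinct, the only value for C is 6 ⇒ C=6.

Answer: C=6, E=7, F=1, H=5, M=8, O=0, P=3, T=4, V=9, X=2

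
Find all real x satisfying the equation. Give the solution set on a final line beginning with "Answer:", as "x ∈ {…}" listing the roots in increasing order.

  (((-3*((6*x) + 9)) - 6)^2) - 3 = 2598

Step 1. [(((-3*((6*x) + 9)) - 6)^2) - 3 = 2598] -3 is outermost — add 3 both sides. So sub: ((-3*((6*x) + 9)) - 6)^2 = 2601.
Step 2. [((-3*((6*x) + 9)) - 6)^2 = 2601] √ both sides: 2601 ≥ 0 gives two branches. So sqrt: (-3*((6*x) + 9)) - 6 = 51 or -51.
Step 3. [(-3*((6*x) + 9)) - 6 = 51 or -51] common factor -3 (LHS and 51 or -51) — divide through. So factor: ((6*x) + 9) + 2 = -17 or 17.
Step 4. [((6*x) + 9) + 2 = -17 or 17] subtract 2: x sits inside (… + 2) ⇒ sub: (6*x) + 9 = -19 or 15.
Step 5. [(6*x) + 9 = -19 or 15] 9 comes off first (subtract 9) ⇒ sub: 6*x = -28 or 6.
Step 6. [6*x = -28 or 6] 6·(inner) — divide through by 6, so div: x = -14/3 or 1.

Answer: x ∈ {-14/3, 1}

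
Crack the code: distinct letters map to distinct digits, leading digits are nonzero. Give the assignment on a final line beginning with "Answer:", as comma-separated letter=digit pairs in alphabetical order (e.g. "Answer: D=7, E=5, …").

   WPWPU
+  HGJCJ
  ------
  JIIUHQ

Step 1. [col 1: U + J ≡ Q (mod 10)] Q=0 is one option consistent with column 1 (U + J ≡ Q (mod 10), carry-in 0) — take it ⇒ Q=0.
Step 2. [col 1: U + J ≡ Q (mod 10)] several values work for U in column 1 (U + J ≡ Q (mod 10), carry-in 0); try U=9. So U=9.
Step 3. [col 1: U + J ≡ Q (mod 10)] column 1 reads U+J+carry(0)=Q with U=9, Q=0; with digits 0,9 already taken and all letters distinct, the only value for J is 1 ⇒ J=1.
Step 4. [col 2: P + C ≡ H (mod 10)] several values work for C in column 2 (P + C ≡ H (mod 10), carry-in 1); try C=4, so C=4.
Step 5. [col 2: P + C ≡ H (mod 10)] several values work for P in column 2 (P + C ≡ H (mod 10), carry-in 1); try P=2. So P=2.
Step 6. [col 2: P + C ≡ H (mod 10)] column 2 reads P+C+carry(1)=H with P=2, C=4; with digits 0,1,2,4,9 already taken and all letters distinct, the only value for H is 7 ⇒ H=7.
Step 7. [col 3: W + J ≡ U (mod 10)] column 3 reads W+J+carry(0)=U with J=1, U=9; with digits 0,1,2,4,7,9 already taken and all letters distinct, the only value for W is 8, so W=8.
Step 8. [col 4: P + G ≡ I (mod 10)] column 4 reads P+G+carry(0)=I with P=2; with digits 0,1,2,4,7,8,9 already taken and all letters distinct, the only value for I is 5, so I=5.
Step 9. [col 4: P + G ≡ I (mod 10)] from column 4 (P=2, I=5, carry-in 0, digits 0,1,2,4,5,7,8,9 already taken and all letters distinct): G must equal 3 ⇒ G=3.

Answer: C=4, G=3, H=7, I=5, J=1, P=2, Q=0, U=9, W=8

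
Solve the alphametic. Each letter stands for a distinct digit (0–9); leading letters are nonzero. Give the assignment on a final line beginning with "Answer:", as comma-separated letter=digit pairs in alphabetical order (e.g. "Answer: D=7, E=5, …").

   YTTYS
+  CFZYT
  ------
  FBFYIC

Step 1. [col 1: S + T ≡ C (mod 10)] T=9 is one option consistent with column 1 (S + T ≡ C (mod 10), carry-in 0) — take it, so T=9.
Step 2. [col 1: S + T ≡ C (mod 10)] no forcing yet in column 1 (carry-in 0); C=7 is free and consistent — try it. So C=7.
Step 3. [F] adding two 5-digit numbers gives at most 5+1 digits, and here it does — F is that final carry and must be 1, so F=1.
Step 4. [col 1: S + T ≡ C (mod 10)] from column 1 (T=9, C=7, carry-in 0, digits 1,7,9 already taken and all letters distinct): S must equal 8 ⇒ S=8.
Step 5. [col 2: Y + Y ≡ I (mod 10)] column 2 (Y + Y ≡ I (mod 10), carry-in 1) doesn't pin I yet; pick I=5 and continue, so I=5.
Step 6. [col 2: Y + Y ≡ I (mod 10)] column 2 reads Y+Y+carry(1)=I with I=5; with digits 1,5,7,8,9 already taken and all letters distinct, the only value for Y is 2. So Y=2.
Step 7. [col 3: T + Z ≡ Y (mod 10)] column 3: given T=9, Y=2, carry-in 0, and digits 1,2,5,7,8,9 already taken and all letters distinct, T+Z≡Y (mod 10) forces Z=3 ⇒ Z=3.
Step 8. [col 5: Y + C ≡ B (mod 10)] column 5 reads Y+C+carry(1)=B with Y=2, C=7; with digits 1,2,3,5,7,8,9 already taken and all letters distinct, the only value for B is 0, so B=0.

Answer: B=0, C=7, F=1, I=5, S=8, T=9, Y=2, Z=3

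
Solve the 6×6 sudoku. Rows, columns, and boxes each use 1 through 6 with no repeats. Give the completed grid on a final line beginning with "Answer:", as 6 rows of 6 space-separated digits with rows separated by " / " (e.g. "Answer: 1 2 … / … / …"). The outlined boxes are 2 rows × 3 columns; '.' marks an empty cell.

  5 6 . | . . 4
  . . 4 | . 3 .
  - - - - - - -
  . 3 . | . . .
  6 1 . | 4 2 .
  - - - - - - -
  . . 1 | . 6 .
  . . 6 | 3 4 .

Step 1. [r6c1∈{2}] r6c1 has the single candidate 2 ⇒ r6c1=2.
Step 2. [r3c5∈{1,5}] across col 5, 5 lands solely at r3c5, so r3c5=5.
Step 3. [r6c6∈{1,5}] row 6 places 1 nowhere but r6c6. So r6c6=1.
Step 4. [r3c4∈{1,6}] in row 3, 1 fits only at r3c4 ⇒ r3c4=1.
Step 5. [r1c4∈{2}] r1c4 is down to just 2 ⇒ r1c4=2.
Step 6. [r5c4∈{5}] r5c4 is down to just 5 ⇒ r5c4=5.
Step 7. [r2c6∈{5,6}] 5 has one home in row 2: r2c6, so r2c6=5.
Step 8. [r5c2∈{4}] only 4 remains possible at r5c2. So r5c2=4.
Step 9. [r3c3∈{2}] nothing but 2 survives at r3c3. So r3c3=2.
Step 10. [r4c3∈{5}] nothing but 5 survives at r4c3. So r4c3=5.
Step 11. [r5c1∈{3}] r5c1 has the single candidate 3. So r5c1=3.
Step 12. [r2c4∈{6}] r2c4 has the single candidate 6 ⇒ r2c4=6.
Step 13. [r2c2∈{2}] nothing but 2 survives at r2c2, so r2c2=2.
Step 14. [r1c3∈{3}] r1c3 is down to just 3. So r1c3=3.
Step 15. [r3c6∈{6}] r3c6 has the single candidate 6. So r3c6=6.
Step 16. [r1c5∈{1}] r1c5 is down to just 1, so r1c5=1.
Step 17. [r6c2∈{5}] r6c2 is down to just 5. So r6c2=5.
Step 18. [r5c6∈{2}] r5c6's peers cover all but 2, so r5c6=2.
Step 19. [r4c6∈{3}] only 3 remains possible at r4c6, so r4c6=3.
Step 20. [r2c1∈{1}] r2c1 is down to just 1 ⇒ r2c1=1.
Step 21. [r3c1∈{4}] r3c1 is down to just 4 ⇒ r3c1=4.

Answer: 5 6 3 2 1 4 / 1 2 4 6 3 5 / 4 3 2 1 5 6 / 6 1 5 4 2 3 / 3 4 1 5 6 2 / 2 5 6 3 4 1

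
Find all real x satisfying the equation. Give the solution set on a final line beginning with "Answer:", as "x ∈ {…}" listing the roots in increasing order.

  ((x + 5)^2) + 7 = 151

Step 1. [((x + 5)^2) + 7 = 151] the outer +7 inverts by subtracting 7 ⇒ sub: (x + 5)^2 = 144.
Step 2. [(x + 5)^2 = 144] √ both sides: 144 ≥ 0 gives two branches, so sqrt: x + 5 = 12 or -12.
Step 3. [x + 5 = 12 or -12] peel the +5: subtract 5 from each side. So sub: x = 7 or -17.

Answer: x ∈ {-17, 7}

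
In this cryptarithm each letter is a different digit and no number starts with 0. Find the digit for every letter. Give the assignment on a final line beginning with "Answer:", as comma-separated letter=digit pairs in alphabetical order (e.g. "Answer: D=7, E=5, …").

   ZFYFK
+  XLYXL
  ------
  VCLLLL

Step 1. [col 1: K + L ≡ L (mod 10)] in column 1 we have K+L≡L with carry-in 0; given nothing yet and all letters distinct, none taken yet, that pins K to 0 ⇒ K=0.
Step 2. [V] the sum has 6 digits but both addends have 5; that extra leading digit V is the final carry, namely 1. So V=1.
Step 3. [col 1: K + L ≡ L (mod 10)] column 1 (K + L ≡ L (mod 10), carry-in 0) doesn't pin L yet; pick L=3 and continue. So L=3.
Step 4. [col 2: F + X ≡ L (mod 10)] F=9 is one option consistent with column 2 (F + X ≡ L (mod 10), carry-in 0) — take it ⇒ F=9.
Step 5. [col 2: F + X ≡ L (mod 10)] from column 2 (F=9, L=3, carry-in 0, digits 0,1,3,9 already taken and all letters distinct): X must equal 4 ⇒ X=4.
Step 6. [col 3: Y + Y ≡ L (mod 10)] in column 3 we have Y+Y≡L with carry-in 1; given L=3 and digits 0,1,3,4,9 already taken and all letters distinct, that pins Y to 6 ⇒ Y=6.
Step 7. [col 5: Z + X ≡ C (mod 10)] C=2 is one option consistent with column 5 (Z + X ≡ C (mod 10), carry-in 1) — take it ⇒ C=2.
Step 8. [col 5: Z + X ≡ C (mod 10)] in column 5 we have Z+X≡C with carry-in 1; given X=4, C=2 and digits 0,1,2,3,4,6,9 already taken and all letters distinct, that pins Z to 7 ⇒ Z=7.

Answer: C=2, F=9, K=0, L=3, V=1, X=4, Y=6, Z=7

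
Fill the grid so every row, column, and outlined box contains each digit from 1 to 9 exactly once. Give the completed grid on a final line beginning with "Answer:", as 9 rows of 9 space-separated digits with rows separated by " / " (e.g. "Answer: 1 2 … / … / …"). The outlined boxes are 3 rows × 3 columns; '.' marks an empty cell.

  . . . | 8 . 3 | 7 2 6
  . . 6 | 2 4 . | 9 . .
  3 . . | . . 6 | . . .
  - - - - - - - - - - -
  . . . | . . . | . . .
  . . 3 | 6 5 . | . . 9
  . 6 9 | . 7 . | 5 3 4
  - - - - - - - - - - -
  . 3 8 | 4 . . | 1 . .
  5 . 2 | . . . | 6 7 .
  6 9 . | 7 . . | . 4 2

Step 1. [r6c4∈{1}] r6c4 is down to just 1 ⇒ r6c4=1.
Step 2. [r3c2∈{1,2,4,5,7,8}] across row 3, 2 lands solely at r3c2. So r3c2=2.
Step 3. [r3c3∈{1,4,5,7}] 7 has one home in row 3: r3c3, so r3c3=7.
Step 4. [r9c3∈{1}] r9c3 is down to just 1, so r9c3=1.
Step 5. [r3c4∈{5,9}] 5 has one home in col 4: r3c4, so r3c4=5.
Step 6. [r3c5∈{1,9}] in row 3, 9 fits only at r3c5 ⇒ r3c5=9.
Step 7. [r4c9∈{1,7,8}] across col 9, 7 lands solely at r4c9, so r4c9=7.
Step 8. [r5c2∈{1,4,7,8}] in col 2, 7 fits only at r5c2. So r5c2=7.
Step 9. [r2c9∈{1,3,5,8}] row 2 places 3 nowhere but r2c9 ⇒ r2c9=3.
Step 10. [r2c8∈{1,5,8}] in box 3, 5 fits only at r2c8. So r2c8=5.
Step 11. [r8c9∈{8}] nothing but 8 survives at r8c9, so r8c9=8.
Step 12. [r1c5∈{1}] r1c5 is down to just 1. So r1c5=1.
Step 13. [r8c5∈{3}] r8c5 is down to just 3, so r8c5=3.
Step 14. [r8c4∈{9}] r8c4's peers cover all but 9. So r8c4=9.
Step 15. [r4c6∈{2,4,8,9}] row 4 places 9 nowhere but r4c6. So r4c6=9.
Step 16. [r5c6∈{2,4,8}] col 6 places 4 nowhere but r5c6, so r5c6=4.
Step 17. [r8c2∈{4}] nothing but 4 survives at r8c2, so r8c2=4.
Step 18. [r9c6∈{5,8}] in row 9, 5 fits only at r9c6, so r9c6=5.
Step 19. [r6c6∈{2,8}] 8 has one home in col 6: r6c6, so r6c6=8.
Step 20. [r4c5∈{2}] r4c5's peers cover all but 2, so r4c5=2.
Step 21. [r4c7∈{8}] r4c7's peers cover all but 8 ⇒ r4c7=8.
Step 22. [r5c8∈{1}] r5c8's peers cover all but 1 ⇒ r5c8=1.
Step 23. [r2c2∈{1,8}] col 2 places 8 nowhere but r2c2. So r2c2=8.
Step 24. [r4c2∈{1,5}] 1 has one home in col 2: r4c2, so r4c2=1.
Step 25. [r4c3∈{4,5}] across row 4, 5 lands solely at r4c3, so r4c3=5.
Step 26. [r5c1∈{2,8}] 8 has one home in row 5: r5c1 ⇒ r5c1=8.
Step 27. [r1c1∈{4,9}] in row 1, 9 fits only at r1c1, so r1c1=9.
Step 28. [r4c1∈{4}] r4c1 is down to just 4. So r4c1=4.
Step 29. [r7c5∈{6}] nothing but 6 survives at r7c5 ⇒ r7c5=6.
Step 30. [r7c1∈{7}] nothing but 7 survives at r7c1, so r7c1=7.
Step 31. [r7c8∈{9}] r7c8 has the single candidate 9, so r7c8=9.
Step 32. [r2c1∈{1}] nothing but 1 survives at r2c1 ⇒ r2c1=1.
Step 33. [r4c4∈{3}] r4c4 is down to just 3. So r4c4=3.
Step 34. [r4c8∈{6}] r4c8's peers cover all but 6 ⇒ r4c8=6.
Step 35. [r3c7∈{4}] r3c7's peers cover all but 4. So r3c7=4.
Step 36. [r3c8∈{8}] r3c8 is down to just 8. So r3c8=8.
Step 37. [r2c6∈{7}] r2c6's peers cover all but 7, so r2c6=7.
Step 38. [r7c9∈{5}] r7c9 is down to just 5 ⇒ r7c9=5.
Step 39. [r3c9∈{1}] nothing but 1 survives at r3c9. So r3c9=1.
Step 40. [r5c7∈{2}] nothing but 2 survives at r5c7 ⇒ r5c7=2.
Step 41. [r1c2∈{5}] nothing but 5 survives at r1c2. So r1c2=5.
Step 42. [r8c6∈{1}] r8c6 has the single candidate 1. So r8c6=1.
Step 43. [r9c5∈{8}] r9c5's peers cover all but 8 ⇒ r9c5=8.
Step 44. [r9c7∈{3}] r9c7's peers cover all but 3 ⇒ r9c7=3.
Step 45. [r7c6∈{2}] r7c6 is down to just 2, so r7c6=2.
Step 46. [r6c1∈{2}] r6c1 is down to just 2. So r6c1=2.
Step 47. [r1c3∈{4}] r1c3's peers cover all but 4. So r1c3=4.

Answer: 9 5 4 8 1 3 7 2 6 / 1 8 6 2 4 7 9 5 3 / 3 2 7 5 9 6 4 8 1 / 4 1 5 3 2 9 8 6 7 / 8 7 3 6 5 4 2 1 9 / 2 6 9 1 7 8 5 3 4 / 7 3 8 4 6 2 1 9 5 / 5 4 2 9 3 1 6 7 8 / 6 9 1 7 8 5 3 4 2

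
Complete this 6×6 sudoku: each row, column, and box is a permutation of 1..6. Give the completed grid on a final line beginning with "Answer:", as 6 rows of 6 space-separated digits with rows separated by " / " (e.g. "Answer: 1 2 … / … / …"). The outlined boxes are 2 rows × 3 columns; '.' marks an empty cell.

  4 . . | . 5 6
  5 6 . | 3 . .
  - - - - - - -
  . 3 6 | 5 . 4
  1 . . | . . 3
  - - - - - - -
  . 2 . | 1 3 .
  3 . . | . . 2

Step 1. [r6c4∈{4,6}] in col 4, 4 fits only at r6c4. So r6c4=4.
Step 2. [r1c4∈{2}] r1c4 has the single candidate 2 ⇒ r1c4=2.
Step 3. [r1c2∈{1}] r1c2 has the single candidate 1 ⇒ r1c2=1.
Step 4. [r6c2∈{5}] nothing but 5 survives at r6c2, so r6c2=5.
Step 5. [r4c3∈{2,4,5}] row 4 places 5 nowhere but r4c3. So r4c3=5.
Step 6. [r4c5∈{2,6}] row 4 places 2 nowhere but r4c5, so r4c5=2.
Step 7. [r2c6∈{1}] r2c6 has the single candidate 1. So r2c6=1.
Step 8. [r1c3∈{3}] r1c3's peers cover all but 3. So r1c3=3.
Step 9. [r3c1∈{2}] nothing but 2 survives at r3c1 ⇒ r3c1=2.
Step 10. [r5c1∈{6}] r5c1 is down to just 6 ⇒ r5c1=6.
Step 11. [r3c5∈{1}] r3c5 has the single candidate 1, so r3c5=1.
Step 12. [r5c3∈{4}] only 4 remains possible at r5c3, so r5c3=4.
Step 13. [r4c2∈{4}] r4c2 has the single candidate 4, so r4c2=4.
Step 14. [r2c5∈{4}] r2c5 is down to just 4 ⇒ r2c5=4.
Step 15. [r6c5∈{6}] only 6 remains possible at r6c5, so r6c5=6.
Step 16. [r4c4∈{6}] r4c4's peers cover all but 6, so r4c4=6.
Step 17. [r5c6∈{5}] r5c6's peers cover all but 5. So r5c6=5.
Step 18. [r6c3∈{1}] r6c3 is down to just 1 ⇒ r6c3=1.
Step 19. [r2c3∈{2}] only 2 remains possible at r2c3. So r2c3=2.

Answer: 4 1 3 2 5 6 / 5 6 2 3 4 1 / 2 3 6 5 1 4 / 1 4 5 6 2 3 / 6 2 4 1 3 5 / 3 5 1 4 6 2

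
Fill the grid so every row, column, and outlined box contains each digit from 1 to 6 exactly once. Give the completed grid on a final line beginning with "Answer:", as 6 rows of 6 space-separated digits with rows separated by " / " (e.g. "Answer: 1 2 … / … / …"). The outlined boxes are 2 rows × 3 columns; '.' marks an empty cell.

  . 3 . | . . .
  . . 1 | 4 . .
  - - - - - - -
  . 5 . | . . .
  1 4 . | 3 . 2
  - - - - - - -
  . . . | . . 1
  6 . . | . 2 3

Step 1. [r5c5∈{4,5,6}] box 6 places 4 nowhere but r5c5 ⇒ r5c5=4.
Step 2. [r1c4∈{1,2,5,6}] col 4 places 2 nowhere but r1c4 ⇒ r1c4=2.
Step 3. [r2c2∈{2,6}] across col 2, 6 lands solely at r2c2. So r2c2=6.
Step 4. [r2c6∈{5}] r2c6 is down to just 5 ⇒ r2c6=5.
Step 5. [r1c6∈{6}] r1c6's peers cover all but 6, so r1c6=6.
Step 6. [r2c1∈{2}] r2c1 has the single candidate 2, so r2c1=2.
Step 7. [r3c3∈{2,3,6}] r3c3 is the only open cell in row 3 admitting 2, so r3c3=2.
Step 8. [r1c1∈{4,5}] 4 has one home in col 1: r1c1, so r1c1=4.
Step 9. [r5c1∈{3,5}] col 1 places 5 nowhere but r5c1 ⇒ r5c1=5.
Step 10. [r3c4∈{1,6}] 1 has one home in col 4: r3c4, so r3c4=1.
Step 11. [r4c3∈{6}] nothing but 6 survives at r4c3, so r4c3=6.
Step 12. [r4c5∈{5}] nothing but 5 survives at r4c5. So r4c5=5.
Step 13. [r5c4∈{6}] nothing but 6 survives at r5c4. So r5c4=6.
Step 14. [r5c2∈{2}] r5c2 is down to just 2, so r5c2=2.
Step 15. [r3c6∈{4}] nothing but 4 survives at r3c6 ⇒ r3c6=4.
Step 16. [r3c1∈{3}] r3c1's peers cover all but 3. So r3c1=3.
Step 17. [r5c3∈{3}] r5c3 is down to just 3 ⇒ r5c3=3.
Step 18. [r6c2∈{1}] r6c2 is down to just 1. So r6c2=1.
Step 19. [r6c4∈{5}] r6c4 is down to just 5 ⇒ r6c4=5.
Step 20. [r1c3∈{5}] nothing but 5 survives at r1c3, so r1c3=5.
Step 21. [r1c5∈{1}] nothing but 1 survives at r1c5, so r1c5=1.
Step 22. [r6c3∈{4}] r6c3 has the single candidate 4 ⇒ r6c3=4.
Step 23. [r3c5∈{6}] r3c5 is down to just 6. So r3c5=6.
Step 24. [r2c5∈{3}] r2c5's peers cover all but 3. So r2c5=3.

Answer: 4 3 5 2 1 6 / 2 6 1 4 3 5 / 3 5 2 1 6 4 / 1 4 6 3 5 2 / 5 2 3 6 4 1 / 6 1 4 5 2 3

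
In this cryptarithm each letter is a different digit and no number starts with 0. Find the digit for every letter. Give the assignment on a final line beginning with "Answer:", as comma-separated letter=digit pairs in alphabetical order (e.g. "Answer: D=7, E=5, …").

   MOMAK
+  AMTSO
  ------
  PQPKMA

Step 1. [col 1: K + O ≡ A (mod 10)] column 1 (K + O ≡ A (mod 10), carry-in 0) doesn't pin A yet; pick A=7 and continue. So A=7.
Step 2. [col 1: K + O ≡ A (mod 10)] several values work for O in column 1 (K + O ≡ A (mod 10), carry-in 0); try O=9 ⇒ O=9.
Step 3. [P] the sum has 6 digits but both addends have 5; that extra leading digit P is the final carry, namely 1, so P=1.
Step 4. [col 1: K + O ≡ A (mod 10)] column 1 reads K+O+carry(0)=A with O=9, A=7; with digits 1,7,9 already taken and all letters distinct, the only value for K is 8 ⇒ K=8.
Step 5. [col 2: A + S ≡ M (mod 10)] column 2 (A + S ≡ M (mod 10), carry-in 1) doesn't pin S yet; pick S=4 and continue. So S=4.
Step 6. [col 2: A + S ≡ M (mod 10)] from column 2 (A=7, S=4, carry-in 1, digits 1,4,7,8,9 already taken and all letters distinct): M must equal 2, so M=2.
Step 7. [col 3: M + T ≡ K (mod 10)] in column 3 we have M+T≡K with carry-in 1; given M=2, K=8 and digits 1,2,4,7,8,9 already taken and all letters distinct, that pins T to 5. So T=5.
Step 8. [col 5: M + A ≡ Q (mod 10)] from column 5 (M=2, A=7, carry-in 1, digits 1,2,4,5,7,8,9 already taken and all letters distinct): Q must equal 0 ⇒ Q=0.

Answer: A=7, K=8, M=2, O=9, P=1, Q=0, S=4, T=5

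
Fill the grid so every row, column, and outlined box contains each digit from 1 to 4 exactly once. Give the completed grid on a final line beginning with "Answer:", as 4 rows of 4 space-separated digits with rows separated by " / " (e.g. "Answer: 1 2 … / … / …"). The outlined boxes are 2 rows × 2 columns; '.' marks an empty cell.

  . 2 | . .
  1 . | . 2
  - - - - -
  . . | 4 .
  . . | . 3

Step 1. [r2c2∈{3,4}] row 2 places 4 nowhere but r2c2 ⇒ r2c2=4.
Step 2. [r3c4∈{1}] nothing but 1 survives at r3c4, so r3c4=1.
Step 3. [r3c1∈{2,3}] in row 3, 2 fits only at r3c1 ⇒ r3c1=2.
Step 4. [r1c1∈{3}] r1c1 is down to just 3. So r1c1=3.
Step 5. [r1c3∈{1}] only 1 remains possible at r1c3 ⇒ r1c3=1.
Step 6. [r2c3∈{3}] r2c3 is down to just 3. So r2c3=3.
Step 7. [r4c3∈{2}] r4c3's peers cover all but 2, so r4c3=2.
Step 8. [r4c2∈{1}] r4c2's peers cover all but 1 ⇒ r4c2=1.
Step 9. [r3c2∈{3}] nothing but 3 survives at r3c2. So r3c2=3.
Step 10. [r1c4∈{4}] r1c4 is down to just 4 ⇒ r1c4=4.
Step 11. [r4c1∈{4}] r4c1 is down to just 4. So r4c1=4.

Answer: 3 2 1 4 / 1 4 3 2 / 2 3 4 1 / 4 1 2 3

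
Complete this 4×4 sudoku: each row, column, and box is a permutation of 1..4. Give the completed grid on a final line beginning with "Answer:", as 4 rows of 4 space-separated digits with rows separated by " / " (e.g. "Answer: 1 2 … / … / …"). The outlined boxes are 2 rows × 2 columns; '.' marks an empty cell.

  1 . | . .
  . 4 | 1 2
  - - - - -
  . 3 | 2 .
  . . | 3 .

Step 1. [r3c1∈{4}] r3c1 is down to just 4. So r3c1=4.
Step 2. [r4c2∈{1,2}] r4c2 is the only open cell in col 2 admitting 1 ⇒ r4c2=1.
Step 3. [r1c3∈{4}] nothing but 4 survives at r1c3 ⇒ r1c3=4.
Step 4. [r3c4∈{1}] r3c4 has the single candidate 1. So r3c4=1.
Step 5. [r1c4∈{3}] nothing but 3 survives at r1c4, so r1c4=3.
Step 6. [r2c1∈{3}] nothing but 3 survives at r2c1, so r2c1=3.
Step 7. [r1c2∈{2}] r1c2 has the single candidate 2. So r1c2=2.
Step 8. [r4c1∈{2}] r4c1 is down to just 2. So r4c1=2.
Step 9. [r4c4∈{4}] r4c4 has the single candidate 4, so r4c4=4.

Answer: 1 2 4 3 / 3 4 1 2 / 4 3 2 1 / 2 1 3 4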